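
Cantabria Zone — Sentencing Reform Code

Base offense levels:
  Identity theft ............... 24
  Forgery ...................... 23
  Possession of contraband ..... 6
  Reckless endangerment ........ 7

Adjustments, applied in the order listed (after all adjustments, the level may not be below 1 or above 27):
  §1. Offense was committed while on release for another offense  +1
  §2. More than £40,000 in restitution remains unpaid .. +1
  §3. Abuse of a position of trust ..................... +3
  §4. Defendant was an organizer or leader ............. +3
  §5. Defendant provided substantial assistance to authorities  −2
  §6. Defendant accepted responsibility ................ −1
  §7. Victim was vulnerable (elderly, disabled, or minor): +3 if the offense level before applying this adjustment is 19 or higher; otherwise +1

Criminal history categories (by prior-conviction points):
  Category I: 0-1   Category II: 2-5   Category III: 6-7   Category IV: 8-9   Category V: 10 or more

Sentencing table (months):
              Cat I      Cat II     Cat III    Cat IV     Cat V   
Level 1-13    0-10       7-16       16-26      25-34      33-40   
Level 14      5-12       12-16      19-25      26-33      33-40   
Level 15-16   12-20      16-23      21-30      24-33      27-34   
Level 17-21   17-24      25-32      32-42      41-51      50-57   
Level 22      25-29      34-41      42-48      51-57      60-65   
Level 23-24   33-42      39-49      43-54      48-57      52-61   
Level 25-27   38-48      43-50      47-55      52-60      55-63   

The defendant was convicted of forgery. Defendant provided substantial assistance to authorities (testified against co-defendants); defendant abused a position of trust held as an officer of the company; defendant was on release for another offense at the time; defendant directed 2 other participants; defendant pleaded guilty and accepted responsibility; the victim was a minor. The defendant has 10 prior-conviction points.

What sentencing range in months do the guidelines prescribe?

Base offense level for forgery: 23.
§1 applies: 23 + 1 = 24.
§2 does not apply.
§3 applies: 24 + 3 = 27.
§4 applies: 27 + 3 = 30.
§5 applies: 30 − 2 = 28.
§6 applies: 28 − 1 = 27.
§7 applies (level before this adjustment is 27 ≥ 19, so +3): 27 + 3 = 30.
Level 30 exceeds the maximum of 27; capped at 27.
Final offense level: 27.
Criminal history: 10 prior points → Category V (10+).
Level 27 falls in the 25-27 band.
Grid: Level 25-27 × Category V = 55-63 months.

55-63 months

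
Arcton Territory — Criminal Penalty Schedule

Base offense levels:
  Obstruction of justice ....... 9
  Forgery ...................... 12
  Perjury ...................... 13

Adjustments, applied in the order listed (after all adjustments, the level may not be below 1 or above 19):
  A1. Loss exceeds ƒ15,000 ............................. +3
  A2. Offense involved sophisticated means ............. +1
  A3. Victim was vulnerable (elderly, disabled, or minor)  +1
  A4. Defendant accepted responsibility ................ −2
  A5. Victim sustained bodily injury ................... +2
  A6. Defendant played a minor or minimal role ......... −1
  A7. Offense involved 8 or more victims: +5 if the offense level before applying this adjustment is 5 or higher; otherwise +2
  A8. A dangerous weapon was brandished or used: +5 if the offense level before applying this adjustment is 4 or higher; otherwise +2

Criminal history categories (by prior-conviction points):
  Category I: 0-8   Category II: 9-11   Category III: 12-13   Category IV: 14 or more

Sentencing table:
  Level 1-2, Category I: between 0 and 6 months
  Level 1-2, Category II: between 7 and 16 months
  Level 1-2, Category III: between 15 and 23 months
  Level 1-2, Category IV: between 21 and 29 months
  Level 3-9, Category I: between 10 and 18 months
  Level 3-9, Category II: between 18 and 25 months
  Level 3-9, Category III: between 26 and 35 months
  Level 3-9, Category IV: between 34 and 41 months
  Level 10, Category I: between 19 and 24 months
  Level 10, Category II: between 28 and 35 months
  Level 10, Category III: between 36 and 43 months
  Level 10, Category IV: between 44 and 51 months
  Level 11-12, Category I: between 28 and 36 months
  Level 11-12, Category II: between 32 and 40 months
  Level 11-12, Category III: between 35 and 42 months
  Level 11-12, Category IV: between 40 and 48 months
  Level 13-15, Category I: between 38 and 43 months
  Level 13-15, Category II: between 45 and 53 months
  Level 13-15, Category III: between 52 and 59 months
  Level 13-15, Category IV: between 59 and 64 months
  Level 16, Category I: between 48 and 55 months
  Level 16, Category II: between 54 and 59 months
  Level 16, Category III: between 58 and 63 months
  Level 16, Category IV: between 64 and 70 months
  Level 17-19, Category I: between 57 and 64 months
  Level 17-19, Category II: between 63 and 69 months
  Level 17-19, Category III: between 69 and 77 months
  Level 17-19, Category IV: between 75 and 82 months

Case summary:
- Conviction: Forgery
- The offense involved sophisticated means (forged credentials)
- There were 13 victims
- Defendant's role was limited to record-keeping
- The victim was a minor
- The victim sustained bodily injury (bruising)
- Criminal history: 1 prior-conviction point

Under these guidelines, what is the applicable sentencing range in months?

Base offense level for forgery: 12.
A2 applies: 12 + 1 = 13.
A3 applies: 13 + 1 = 14.
A4 does not apply.
A5 applies: 14 + 2 = 16.
A6 applies: 16 − 1 = 15.
A7 applies (level before this adjustment is 15 ≥ 5, so +5): 15 + 5 = 20.
A8 does not apply.
Level 20 exceeds the maximum of 19; capped at 19.
Final offense level: 19.
Criminal history: 1 prior point → Category I (0-8).
Level 19 falls in the 17-19 band.
Grid: Level 17-19 × Category I = 57-64 months.

57-64 months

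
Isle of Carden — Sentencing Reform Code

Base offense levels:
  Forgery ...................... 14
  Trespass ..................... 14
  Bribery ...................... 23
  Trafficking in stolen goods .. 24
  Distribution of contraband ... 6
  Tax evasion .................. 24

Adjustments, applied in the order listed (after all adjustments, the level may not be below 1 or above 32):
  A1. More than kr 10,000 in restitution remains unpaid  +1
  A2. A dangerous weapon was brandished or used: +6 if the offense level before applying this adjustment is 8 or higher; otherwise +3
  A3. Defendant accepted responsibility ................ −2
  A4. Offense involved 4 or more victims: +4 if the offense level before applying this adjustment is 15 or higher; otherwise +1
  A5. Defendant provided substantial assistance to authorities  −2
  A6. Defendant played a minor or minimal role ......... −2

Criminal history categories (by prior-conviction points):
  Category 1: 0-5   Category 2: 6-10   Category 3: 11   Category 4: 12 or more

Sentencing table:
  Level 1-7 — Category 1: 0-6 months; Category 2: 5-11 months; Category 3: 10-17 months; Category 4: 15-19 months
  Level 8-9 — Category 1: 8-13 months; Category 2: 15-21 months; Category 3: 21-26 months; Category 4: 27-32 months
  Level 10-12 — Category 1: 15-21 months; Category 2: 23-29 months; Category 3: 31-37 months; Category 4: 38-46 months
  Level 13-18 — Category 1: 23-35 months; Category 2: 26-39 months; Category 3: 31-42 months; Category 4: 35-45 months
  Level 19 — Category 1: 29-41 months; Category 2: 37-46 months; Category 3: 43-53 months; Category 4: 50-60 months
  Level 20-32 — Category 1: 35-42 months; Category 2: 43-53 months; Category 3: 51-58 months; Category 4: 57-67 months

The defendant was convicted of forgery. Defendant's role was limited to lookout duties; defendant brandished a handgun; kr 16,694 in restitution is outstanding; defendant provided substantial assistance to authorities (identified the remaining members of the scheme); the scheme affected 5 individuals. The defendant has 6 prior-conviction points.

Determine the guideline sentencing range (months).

43-53 months

Base offense level for forgery: 14.
A1 applies: 14 + 1 = 15.
A2 applies (level before this adjustment is 15 ≥ 8, so +6): 15 + 6 = 21.
A3 does not apply.
A4 applies (level before this adjustment is 21 ≥ 15, so +4): 21 + 4 = 25.
A5 applies: 25 − 2 = 23.
A6 applies: 23 − 2 = 21.
Final offense level: 21.
Criminal history: 6 prior points → Category 2 (6-10).
Level 21 falls in the 20-32 band.
Grid: Level 20-32 × Category 2 = 43-53 months.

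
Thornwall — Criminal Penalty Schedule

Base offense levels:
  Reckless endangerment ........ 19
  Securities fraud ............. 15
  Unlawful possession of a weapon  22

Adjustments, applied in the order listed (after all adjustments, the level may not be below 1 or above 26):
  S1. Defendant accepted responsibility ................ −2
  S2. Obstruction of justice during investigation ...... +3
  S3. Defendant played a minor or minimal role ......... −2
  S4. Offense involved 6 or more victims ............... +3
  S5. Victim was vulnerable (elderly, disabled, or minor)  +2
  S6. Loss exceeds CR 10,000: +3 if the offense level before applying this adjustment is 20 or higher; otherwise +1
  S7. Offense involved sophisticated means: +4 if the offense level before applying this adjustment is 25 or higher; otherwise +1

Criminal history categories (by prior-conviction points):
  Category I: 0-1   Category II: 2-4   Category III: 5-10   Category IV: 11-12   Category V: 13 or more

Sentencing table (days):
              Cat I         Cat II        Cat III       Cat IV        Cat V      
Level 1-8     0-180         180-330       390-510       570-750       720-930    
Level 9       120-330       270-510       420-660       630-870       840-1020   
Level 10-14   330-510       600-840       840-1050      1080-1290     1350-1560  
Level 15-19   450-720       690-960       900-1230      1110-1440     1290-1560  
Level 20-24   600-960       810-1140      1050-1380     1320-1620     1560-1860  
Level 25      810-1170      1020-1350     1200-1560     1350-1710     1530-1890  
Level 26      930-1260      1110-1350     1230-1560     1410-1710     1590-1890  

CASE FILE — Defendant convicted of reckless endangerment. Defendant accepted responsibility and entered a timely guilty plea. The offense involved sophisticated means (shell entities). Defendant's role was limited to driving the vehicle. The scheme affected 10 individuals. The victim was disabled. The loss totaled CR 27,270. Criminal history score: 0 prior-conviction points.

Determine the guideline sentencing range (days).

600-960 days

Base offense level for reckless endangerment: 19.
S1 applies: 19 − 2 = 17.
S2 does not apply.
S3 applies: 17 − 2 = 15.
S4 applies: 15 + 3 = 18.
S5 applies: 18 + 2 = 20.
S6 applies (level before this adjustment is 20 ≥ 20, so +3): 20 + 3 = 23.
S7 applies (level before this adjustment is 23 < 25, so +1): 23 + 1 = 24.
Final offense level: 24.
Criminal history: 0 prior points → Category I (0-1).
Level 24 falls in the 20-24 band.
Grid: Level 20-24 × Category I = 600-960 days.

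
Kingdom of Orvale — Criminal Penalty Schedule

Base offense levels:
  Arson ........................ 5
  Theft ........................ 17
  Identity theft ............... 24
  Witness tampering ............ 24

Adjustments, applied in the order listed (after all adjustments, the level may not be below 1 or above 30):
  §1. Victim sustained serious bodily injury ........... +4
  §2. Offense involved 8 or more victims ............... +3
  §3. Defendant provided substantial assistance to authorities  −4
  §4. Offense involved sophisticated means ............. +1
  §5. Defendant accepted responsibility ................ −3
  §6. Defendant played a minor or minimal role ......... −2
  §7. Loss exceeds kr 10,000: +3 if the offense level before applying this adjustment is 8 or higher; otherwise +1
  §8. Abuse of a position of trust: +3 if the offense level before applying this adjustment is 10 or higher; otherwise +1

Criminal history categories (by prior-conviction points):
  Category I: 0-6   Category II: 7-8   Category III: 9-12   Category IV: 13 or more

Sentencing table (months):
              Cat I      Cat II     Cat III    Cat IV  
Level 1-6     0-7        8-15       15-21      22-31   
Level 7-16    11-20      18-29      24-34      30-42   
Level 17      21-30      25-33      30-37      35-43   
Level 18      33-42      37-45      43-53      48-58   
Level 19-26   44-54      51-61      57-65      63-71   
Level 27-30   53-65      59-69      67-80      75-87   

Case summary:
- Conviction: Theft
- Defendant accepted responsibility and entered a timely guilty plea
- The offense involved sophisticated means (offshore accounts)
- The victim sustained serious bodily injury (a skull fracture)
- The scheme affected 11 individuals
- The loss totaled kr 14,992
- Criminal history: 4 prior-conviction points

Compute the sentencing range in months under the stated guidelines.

44-54 months

Base offense level for theft: 17.
§1 applies: 17 + 4 = 21.
§2 applies: 21 + 3 = 24.
§3 does not apply.
§4 applies: 24 + 1 = 25.
§5 applies: 25 − 3 = 22.
§6 does not apply.
§7 applies (level before this adjustment is 22 ≥ 8, so +3): 22 + 3 = 25.
Final offense level: 25.
Criminal history: 4 prior points → Category I (0-6).
Level 25 falls in the 19-26 band.
Grid: Level 19-26 × Category I = 44-54 months.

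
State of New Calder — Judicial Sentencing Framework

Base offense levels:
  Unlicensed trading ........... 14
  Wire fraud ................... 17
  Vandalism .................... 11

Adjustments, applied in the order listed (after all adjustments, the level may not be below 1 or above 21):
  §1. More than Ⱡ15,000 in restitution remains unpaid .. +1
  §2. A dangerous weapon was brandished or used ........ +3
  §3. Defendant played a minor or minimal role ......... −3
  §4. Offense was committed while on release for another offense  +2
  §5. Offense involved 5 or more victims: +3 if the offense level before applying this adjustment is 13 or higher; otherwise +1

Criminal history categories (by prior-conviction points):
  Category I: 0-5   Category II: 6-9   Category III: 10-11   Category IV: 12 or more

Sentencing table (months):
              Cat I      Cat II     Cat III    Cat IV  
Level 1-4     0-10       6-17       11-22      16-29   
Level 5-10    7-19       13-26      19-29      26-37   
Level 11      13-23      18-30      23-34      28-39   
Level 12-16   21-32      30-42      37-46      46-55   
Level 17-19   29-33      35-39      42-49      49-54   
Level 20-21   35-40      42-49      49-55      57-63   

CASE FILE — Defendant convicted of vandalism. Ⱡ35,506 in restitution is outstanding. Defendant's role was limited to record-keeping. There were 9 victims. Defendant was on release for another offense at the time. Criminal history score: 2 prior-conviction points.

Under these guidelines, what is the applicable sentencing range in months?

Base offense level for vandalism: 11.
§1 applies: 11 + 1 = 12.
§3 applies: 12 − 3 = 9.
§4 applies: 9 + 2 = 11.
§5 applies (level before this adjustment is 11 < 13, so +1): 11 + 1 = 12.
Final offense level: 12.
Criminal history: 2 prior points → Category I (0-5).
Level 12 falls in the 12-16 band.
Grid: Level 12-16 × Category I = 21-32 months.

21-32 months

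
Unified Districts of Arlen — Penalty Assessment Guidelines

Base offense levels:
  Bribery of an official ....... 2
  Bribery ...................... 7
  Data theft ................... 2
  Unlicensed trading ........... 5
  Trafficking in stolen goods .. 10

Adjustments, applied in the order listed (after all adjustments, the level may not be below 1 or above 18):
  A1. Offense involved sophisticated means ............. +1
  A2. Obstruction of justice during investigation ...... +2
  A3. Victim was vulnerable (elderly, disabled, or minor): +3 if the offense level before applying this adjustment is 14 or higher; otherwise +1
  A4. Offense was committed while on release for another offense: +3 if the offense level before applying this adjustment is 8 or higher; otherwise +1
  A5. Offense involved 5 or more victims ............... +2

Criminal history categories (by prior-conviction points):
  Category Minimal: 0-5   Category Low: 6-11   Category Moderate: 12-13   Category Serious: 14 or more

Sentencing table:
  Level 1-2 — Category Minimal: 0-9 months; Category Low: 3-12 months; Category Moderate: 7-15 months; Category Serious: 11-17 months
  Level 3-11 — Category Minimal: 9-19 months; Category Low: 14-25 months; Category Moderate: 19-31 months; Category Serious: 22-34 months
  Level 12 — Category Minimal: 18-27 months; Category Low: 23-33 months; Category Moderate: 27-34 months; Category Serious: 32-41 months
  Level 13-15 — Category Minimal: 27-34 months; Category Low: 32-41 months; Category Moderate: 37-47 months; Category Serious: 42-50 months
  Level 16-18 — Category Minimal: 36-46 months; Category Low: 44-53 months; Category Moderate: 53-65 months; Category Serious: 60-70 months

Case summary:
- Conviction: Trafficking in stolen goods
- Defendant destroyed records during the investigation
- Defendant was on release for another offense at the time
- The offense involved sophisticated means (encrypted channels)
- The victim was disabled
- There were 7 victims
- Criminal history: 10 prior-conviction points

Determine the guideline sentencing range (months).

44-53 months

Base offense level for trafficking in stolen goods: 10.
A1 applies: 10 + 1 = 11.
A2 applies: 11 + 2 = 13.
A3 applies (level before this adjustment is 13 < 14, so +1): 13 + 1 = 14.
A4 applies (level before this adjustment is 14 ≥ 8, so +3): 14 + 3 = 17.
A5 applies: 17 + 2 = 19.
Level 19 exceeds the maximum of 18; capped at 18.
Final offense level: 18.
Criminal history: 10 prior points → Category Low (6-11).
Level 18 falls in the 16-18 band.
Grid: Level 16-18 × Category Low = 44-53 months.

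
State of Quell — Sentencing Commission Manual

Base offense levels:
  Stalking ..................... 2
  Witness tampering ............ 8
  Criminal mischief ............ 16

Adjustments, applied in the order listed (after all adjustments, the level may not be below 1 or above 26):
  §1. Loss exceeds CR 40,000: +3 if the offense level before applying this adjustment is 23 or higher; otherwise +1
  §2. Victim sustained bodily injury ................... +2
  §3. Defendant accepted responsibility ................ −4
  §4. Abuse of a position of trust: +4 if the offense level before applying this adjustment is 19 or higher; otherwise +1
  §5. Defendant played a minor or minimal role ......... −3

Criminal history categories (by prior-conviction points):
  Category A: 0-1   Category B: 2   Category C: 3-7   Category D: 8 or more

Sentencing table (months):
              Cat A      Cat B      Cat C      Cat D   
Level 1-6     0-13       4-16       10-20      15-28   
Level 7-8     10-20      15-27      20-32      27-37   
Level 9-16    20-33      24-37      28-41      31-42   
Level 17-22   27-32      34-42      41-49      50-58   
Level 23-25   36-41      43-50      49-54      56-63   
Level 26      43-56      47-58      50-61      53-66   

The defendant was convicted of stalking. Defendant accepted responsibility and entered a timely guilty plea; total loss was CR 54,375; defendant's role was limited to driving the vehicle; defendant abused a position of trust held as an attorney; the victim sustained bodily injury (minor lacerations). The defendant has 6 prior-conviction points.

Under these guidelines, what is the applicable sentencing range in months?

Base offense level for stalking: 2.
§1 applies (level before this adjustment is 2 < 23, so +1): 2 + 1 = 3.
§2 applies: 3 + 2 = 5.
§3 applies: 5 − 4 = 1.
§4 applies (level before this adjustment is 1 < 19, so +1): 1 + 1 = 2.
§5 applies: 2 − 3 = -1.
Level -1 is below the minimum of 1; floored at 1.
Final offense level: 1.
Criminal history: 6 prior points → Category C (3-7).
Level 1 falls in the 1-6 band.
Grid: Level 1-6 × Category C = 10-20 months.

10-20 months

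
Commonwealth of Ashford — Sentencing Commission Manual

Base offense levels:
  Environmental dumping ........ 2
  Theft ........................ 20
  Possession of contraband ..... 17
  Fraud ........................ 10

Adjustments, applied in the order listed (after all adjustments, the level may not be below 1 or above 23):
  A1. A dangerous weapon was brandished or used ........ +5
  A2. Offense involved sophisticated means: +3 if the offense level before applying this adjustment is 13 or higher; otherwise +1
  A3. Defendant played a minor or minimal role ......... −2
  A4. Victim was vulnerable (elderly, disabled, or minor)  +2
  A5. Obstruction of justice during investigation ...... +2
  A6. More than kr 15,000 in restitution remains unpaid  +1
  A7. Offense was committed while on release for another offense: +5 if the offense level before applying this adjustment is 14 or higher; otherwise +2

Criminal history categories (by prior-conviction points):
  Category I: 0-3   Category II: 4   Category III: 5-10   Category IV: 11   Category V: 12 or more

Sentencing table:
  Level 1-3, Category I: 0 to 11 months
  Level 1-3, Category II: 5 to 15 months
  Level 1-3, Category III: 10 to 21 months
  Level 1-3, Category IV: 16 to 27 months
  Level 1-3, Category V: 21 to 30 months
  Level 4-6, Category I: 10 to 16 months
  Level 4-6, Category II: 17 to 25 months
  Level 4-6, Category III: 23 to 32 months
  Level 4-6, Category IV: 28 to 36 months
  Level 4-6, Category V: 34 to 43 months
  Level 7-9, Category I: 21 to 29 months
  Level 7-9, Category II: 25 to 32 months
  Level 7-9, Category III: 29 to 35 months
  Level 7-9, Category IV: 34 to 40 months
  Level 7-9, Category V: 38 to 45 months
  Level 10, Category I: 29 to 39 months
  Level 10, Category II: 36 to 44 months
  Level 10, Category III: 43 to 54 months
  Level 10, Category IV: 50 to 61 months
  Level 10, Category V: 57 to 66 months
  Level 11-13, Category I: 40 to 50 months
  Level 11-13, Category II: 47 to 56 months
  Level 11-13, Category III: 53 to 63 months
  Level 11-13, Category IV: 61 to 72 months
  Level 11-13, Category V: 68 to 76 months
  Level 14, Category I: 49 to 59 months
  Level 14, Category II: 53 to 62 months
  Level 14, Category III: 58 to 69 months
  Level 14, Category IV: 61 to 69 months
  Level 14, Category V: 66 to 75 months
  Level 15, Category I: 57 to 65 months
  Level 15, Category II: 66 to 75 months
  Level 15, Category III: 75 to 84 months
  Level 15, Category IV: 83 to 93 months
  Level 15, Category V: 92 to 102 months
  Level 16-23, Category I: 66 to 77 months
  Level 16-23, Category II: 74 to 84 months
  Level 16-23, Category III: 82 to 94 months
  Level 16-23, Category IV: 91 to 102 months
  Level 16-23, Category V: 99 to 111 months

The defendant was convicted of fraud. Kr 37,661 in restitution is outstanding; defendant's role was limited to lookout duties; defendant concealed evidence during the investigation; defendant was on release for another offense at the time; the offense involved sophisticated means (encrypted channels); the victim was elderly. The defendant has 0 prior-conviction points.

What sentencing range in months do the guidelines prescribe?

66-77 months

Base offense level for fraud: 10.
A1 does not apply.
A2 applies (level before this adjustment is 10 < 13, so +1): 10 + 1 = 11.
A3 applies: 11 − 2 = 9.
A4 applies: 9 + 2 = 11.
A5 applies: 11 + 2 = 13.
A6 applies: 13 + 1 = 14.
A7 applies (level before this adjustment is 14 ≥ 14, so +5): 14 + 5 = 19.
Final offense level: 19.
Criminal history: 0 prior points → Category I (0-3).
Level 19 falls in the 16-23 band.
Grid: Level 16-23 × Category I = 66-77 months.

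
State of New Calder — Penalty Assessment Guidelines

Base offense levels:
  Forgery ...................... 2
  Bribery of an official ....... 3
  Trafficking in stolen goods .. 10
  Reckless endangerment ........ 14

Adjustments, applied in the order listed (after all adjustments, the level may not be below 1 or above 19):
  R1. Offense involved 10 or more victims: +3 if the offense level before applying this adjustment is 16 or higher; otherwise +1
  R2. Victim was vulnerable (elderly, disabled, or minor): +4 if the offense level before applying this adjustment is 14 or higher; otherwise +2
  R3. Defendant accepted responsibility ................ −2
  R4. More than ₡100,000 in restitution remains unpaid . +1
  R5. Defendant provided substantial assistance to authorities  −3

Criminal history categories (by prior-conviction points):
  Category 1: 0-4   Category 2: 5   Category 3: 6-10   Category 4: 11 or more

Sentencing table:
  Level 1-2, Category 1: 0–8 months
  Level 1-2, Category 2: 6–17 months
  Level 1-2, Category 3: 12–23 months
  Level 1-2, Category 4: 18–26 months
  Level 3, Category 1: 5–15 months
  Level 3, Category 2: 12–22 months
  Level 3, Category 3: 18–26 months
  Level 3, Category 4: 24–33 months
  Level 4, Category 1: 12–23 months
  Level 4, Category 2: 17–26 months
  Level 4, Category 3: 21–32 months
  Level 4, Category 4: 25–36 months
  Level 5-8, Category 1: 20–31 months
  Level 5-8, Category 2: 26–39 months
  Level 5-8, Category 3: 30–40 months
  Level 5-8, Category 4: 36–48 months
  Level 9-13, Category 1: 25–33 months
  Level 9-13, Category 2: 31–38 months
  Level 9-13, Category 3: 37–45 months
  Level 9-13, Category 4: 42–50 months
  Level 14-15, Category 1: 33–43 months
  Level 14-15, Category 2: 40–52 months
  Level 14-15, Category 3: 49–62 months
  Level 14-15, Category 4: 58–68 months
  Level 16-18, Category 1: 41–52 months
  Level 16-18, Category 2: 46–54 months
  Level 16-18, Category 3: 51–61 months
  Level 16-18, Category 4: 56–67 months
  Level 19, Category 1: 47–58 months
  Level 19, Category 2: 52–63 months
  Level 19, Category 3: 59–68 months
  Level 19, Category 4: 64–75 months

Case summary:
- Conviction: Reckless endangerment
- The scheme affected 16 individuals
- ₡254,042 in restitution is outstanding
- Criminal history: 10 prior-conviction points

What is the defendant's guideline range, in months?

51-61 months

Base offense level for reckless endangerment: 14.
R1 applies (level before this adjustment is 14 < 16, so +1): 14 + 1 = 15.
R3 does not apply.
R4 applies: 15 + 1 = 16.
Final offense level: 16.
Criminal history: 10 prior points → Category 3 (6-10).
Level 16 falls in the 16-18 band.
Grid: Level 16-18 × Category 3 = 51-61 months.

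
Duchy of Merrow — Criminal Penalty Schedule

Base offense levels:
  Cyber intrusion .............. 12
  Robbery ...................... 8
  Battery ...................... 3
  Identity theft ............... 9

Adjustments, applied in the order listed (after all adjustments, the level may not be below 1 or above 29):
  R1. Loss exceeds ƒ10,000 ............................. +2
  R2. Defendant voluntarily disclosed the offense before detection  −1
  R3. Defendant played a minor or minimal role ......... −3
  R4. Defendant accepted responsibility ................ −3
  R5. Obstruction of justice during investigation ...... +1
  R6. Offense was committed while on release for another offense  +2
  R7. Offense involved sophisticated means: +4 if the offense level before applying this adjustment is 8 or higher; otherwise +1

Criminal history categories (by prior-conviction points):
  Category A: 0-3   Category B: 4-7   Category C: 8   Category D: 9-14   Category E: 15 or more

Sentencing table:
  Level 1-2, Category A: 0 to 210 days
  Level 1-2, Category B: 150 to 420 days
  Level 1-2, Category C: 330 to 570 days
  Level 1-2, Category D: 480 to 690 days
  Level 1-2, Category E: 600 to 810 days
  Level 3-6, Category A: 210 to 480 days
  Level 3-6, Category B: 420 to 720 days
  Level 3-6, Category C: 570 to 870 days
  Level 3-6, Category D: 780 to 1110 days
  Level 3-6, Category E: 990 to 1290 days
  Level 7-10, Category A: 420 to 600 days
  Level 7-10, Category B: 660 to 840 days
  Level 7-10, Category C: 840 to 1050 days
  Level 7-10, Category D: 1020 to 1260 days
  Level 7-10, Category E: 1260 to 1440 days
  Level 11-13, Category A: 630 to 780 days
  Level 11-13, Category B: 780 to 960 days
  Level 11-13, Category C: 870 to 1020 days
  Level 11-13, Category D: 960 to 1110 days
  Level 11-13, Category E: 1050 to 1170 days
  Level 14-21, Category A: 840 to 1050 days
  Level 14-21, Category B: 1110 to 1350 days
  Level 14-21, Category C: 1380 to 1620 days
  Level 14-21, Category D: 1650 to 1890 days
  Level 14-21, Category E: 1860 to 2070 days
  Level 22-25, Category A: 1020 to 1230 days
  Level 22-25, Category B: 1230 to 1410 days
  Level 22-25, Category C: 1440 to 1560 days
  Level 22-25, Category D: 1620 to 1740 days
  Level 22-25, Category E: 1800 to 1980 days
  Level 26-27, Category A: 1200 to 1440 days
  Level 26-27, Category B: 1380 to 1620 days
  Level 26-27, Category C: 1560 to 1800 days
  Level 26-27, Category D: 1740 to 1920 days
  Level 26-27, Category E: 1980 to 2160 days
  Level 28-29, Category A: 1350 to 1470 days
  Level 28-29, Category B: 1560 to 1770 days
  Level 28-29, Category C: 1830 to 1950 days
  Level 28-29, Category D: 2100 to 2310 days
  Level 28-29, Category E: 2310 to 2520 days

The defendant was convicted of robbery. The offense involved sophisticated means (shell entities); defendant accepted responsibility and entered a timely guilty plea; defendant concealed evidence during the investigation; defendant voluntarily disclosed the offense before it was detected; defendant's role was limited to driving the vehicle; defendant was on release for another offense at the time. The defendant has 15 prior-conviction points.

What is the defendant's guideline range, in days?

Base offense level for robbery: 8.
R2 applies: 8 − 1 = 7.
R3 applies: 7 − 3 = 4.
R4 applies: 4 − 3 = 1.
R5 applies: 1 + 1 = 2.
R6 applies: 2 + 2 = 4.
R7 applies (level before this adjustment is 4 < 8, so +1): 4 + 1 = 5.
Final offense level: 5.
Criminal history: 15 prior points → Category E (15+).
Level 5 falls in the 3-6 band.
Grid: Level 3-6 × Category E = 990-1290 days.

990-1290 days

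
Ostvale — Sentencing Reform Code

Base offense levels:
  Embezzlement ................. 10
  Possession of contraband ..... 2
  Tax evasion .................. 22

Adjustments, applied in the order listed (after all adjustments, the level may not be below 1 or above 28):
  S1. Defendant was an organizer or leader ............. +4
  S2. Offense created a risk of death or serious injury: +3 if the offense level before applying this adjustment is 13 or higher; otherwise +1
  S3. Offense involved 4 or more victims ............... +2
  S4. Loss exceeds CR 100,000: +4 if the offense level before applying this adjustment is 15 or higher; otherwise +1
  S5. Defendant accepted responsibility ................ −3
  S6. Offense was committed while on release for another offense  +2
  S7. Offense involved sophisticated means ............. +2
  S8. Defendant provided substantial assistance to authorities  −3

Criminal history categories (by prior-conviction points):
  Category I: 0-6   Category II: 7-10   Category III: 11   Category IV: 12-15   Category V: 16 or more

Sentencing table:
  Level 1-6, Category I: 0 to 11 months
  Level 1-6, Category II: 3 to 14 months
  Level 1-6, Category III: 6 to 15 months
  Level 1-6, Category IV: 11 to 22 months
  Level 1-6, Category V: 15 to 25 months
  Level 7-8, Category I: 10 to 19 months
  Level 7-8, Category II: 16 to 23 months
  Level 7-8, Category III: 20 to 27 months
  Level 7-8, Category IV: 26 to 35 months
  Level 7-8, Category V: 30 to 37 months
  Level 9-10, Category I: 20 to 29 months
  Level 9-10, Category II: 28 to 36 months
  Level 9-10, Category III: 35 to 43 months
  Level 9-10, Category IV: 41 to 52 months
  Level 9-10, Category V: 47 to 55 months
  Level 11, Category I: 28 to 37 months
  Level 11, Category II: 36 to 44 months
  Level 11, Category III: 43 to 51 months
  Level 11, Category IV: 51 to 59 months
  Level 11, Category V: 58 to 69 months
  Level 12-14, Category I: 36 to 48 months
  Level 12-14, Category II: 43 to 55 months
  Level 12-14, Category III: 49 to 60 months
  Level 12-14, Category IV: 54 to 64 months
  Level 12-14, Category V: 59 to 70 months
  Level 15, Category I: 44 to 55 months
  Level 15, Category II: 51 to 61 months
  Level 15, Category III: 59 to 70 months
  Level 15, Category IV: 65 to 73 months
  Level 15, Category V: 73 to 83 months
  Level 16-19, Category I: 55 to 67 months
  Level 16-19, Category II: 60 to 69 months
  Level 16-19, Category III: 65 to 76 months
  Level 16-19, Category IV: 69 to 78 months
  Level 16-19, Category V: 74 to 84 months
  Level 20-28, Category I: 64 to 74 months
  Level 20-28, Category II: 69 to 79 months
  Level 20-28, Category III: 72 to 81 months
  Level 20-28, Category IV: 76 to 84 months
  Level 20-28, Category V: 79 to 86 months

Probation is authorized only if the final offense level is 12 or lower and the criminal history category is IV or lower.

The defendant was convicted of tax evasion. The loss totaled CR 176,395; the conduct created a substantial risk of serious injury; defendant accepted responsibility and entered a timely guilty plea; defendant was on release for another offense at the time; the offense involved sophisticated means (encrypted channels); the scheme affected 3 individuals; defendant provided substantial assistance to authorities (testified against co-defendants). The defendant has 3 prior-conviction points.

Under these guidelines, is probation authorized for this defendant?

Base offense level for tax evasion: 22.
S1 does not apply.
S2 applies (level before this adjustment is 22 ≥ 13, so +3): 22 + 3 = 25.
S3 does not apply.
S4 applies (level before this adjustment is 25 ≥ 15, so +4): 25 + 4 = 29.
S5 applies: 29 − 3 = 26.
S6 applies: 26 + 2 = 28.
S7 applies: 28 + 2 = 30.
S8 applies: 30 − 3 = 27.
Final offense level: 27.
Criminal history: 3 prior points → Category I (0-6).
Level 27 falls in the 20-28 band.
Grid: Level 20-28 × Category I = 64-74 months.
Probation check: level 27 > 12 and category I ≤ IV → not eligible.

No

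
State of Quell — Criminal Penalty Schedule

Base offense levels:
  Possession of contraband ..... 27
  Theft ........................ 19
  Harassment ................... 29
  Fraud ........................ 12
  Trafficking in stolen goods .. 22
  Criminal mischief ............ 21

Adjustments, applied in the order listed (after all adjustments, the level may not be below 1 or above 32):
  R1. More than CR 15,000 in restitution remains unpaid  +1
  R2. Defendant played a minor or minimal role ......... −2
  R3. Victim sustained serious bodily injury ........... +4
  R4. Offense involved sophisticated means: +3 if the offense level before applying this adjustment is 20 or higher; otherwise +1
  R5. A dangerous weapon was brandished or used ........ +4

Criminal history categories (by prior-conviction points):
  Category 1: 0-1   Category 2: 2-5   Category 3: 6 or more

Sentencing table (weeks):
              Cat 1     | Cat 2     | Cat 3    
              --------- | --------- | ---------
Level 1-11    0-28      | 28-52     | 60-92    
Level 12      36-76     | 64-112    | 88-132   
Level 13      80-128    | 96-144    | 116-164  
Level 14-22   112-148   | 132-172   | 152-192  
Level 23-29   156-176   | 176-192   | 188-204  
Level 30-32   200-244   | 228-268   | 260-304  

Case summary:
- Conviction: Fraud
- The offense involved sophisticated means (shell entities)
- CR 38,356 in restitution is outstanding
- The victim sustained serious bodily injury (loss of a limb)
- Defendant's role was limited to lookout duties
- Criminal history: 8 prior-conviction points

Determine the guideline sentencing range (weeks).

Base offense level for fraud: 12.
R1 applies: 12 + 1 = 13.
R2 applies: 13 − 2 = 11.
R3 applies: 11 + 4 = 15.
R4 applies (level before this adjustment is 15 < 20, so +1): 15 + 1 = 16.
Final offense level: 16.
Criminal history: 8 prior points → Category 3 (6+).
Level 16 falls in the 14-22 band.
Grid: Level 14-22 × Category 3 = 152-192 weeks.

152-192 weeks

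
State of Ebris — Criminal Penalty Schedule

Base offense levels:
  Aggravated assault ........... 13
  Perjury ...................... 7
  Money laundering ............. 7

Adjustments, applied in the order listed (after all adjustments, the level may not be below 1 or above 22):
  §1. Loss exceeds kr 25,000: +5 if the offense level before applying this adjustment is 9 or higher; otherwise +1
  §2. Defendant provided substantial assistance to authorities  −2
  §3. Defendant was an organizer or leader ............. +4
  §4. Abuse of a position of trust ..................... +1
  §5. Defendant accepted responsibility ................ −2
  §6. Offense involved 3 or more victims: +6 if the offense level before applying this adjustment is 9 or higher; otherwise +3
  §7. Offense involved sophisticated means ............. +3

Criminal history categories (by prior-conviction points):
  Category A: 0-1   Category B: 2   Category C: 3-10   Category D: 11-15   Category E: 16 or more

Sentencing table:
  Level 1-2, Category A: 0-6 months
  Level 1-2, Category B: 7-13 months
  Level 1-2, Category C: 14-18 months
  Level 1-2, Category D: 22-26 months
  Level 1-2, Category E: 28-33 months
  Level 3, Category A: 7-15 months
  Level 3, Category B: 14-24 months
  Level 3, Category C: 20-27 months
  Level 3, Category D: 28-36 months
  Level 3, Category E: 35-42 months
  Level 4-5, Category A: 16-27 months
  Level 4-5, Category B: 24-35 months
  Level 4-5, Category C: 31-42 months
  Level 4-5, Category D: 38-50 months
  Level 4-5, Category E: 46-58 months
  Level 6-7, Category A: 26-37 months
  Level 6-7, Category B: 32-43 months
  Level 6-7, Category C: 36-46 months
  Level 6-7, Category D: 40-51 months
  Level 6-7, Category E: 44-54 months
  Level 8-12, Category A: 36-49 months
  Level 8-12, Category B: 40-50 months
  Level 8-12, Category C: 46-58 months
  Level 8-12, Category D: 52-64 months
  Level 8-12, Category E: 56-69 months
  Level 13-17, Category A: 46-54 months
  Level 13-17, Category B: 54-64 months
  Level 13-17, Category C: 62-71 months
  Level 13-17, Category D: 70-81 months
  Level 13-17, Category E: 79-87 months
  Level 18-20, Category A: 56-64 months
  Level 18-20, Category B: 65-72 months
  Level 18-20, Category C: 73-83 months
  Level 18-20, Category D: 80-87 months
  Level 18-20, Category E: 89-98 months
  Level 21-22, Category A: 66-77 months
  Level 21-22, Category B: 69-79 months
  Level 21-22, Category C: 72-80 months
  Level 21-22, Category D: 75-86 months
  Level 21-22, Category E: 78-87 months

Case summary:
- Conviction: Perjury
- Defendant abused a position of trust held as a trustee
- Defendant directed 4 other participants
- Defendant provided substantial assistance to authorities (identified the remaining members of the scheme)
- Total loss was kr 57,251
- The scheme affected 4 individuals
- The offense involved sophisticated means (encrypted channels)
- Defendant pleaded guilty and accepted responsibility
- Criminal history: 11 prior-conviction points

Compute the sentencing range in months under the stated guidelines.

80-87 months

Base offense level for perjury: 7.
§1 applies (level before this adjustment is 7 < 9, so +1): 7 + 1 = 8.
§2 applies: 8 − 2 = 6.
§3 applies: 6 + 4 = 10.
§4 applies: 10 + 1 = 11.
§5 applies: 11 − 2 = 9.
§6 applies (level before this adjustment is 9 ≥ 9, so +6): 9 + 6 = 15.
§7 applies: 15 + 3 = 18.
Final offense level: 18.
Criminal history: 11 prior points → Category D (11-15).
Level 18 falls in the 18-20 band.
Grid: Level 18-20 × Category D = 80-87 months.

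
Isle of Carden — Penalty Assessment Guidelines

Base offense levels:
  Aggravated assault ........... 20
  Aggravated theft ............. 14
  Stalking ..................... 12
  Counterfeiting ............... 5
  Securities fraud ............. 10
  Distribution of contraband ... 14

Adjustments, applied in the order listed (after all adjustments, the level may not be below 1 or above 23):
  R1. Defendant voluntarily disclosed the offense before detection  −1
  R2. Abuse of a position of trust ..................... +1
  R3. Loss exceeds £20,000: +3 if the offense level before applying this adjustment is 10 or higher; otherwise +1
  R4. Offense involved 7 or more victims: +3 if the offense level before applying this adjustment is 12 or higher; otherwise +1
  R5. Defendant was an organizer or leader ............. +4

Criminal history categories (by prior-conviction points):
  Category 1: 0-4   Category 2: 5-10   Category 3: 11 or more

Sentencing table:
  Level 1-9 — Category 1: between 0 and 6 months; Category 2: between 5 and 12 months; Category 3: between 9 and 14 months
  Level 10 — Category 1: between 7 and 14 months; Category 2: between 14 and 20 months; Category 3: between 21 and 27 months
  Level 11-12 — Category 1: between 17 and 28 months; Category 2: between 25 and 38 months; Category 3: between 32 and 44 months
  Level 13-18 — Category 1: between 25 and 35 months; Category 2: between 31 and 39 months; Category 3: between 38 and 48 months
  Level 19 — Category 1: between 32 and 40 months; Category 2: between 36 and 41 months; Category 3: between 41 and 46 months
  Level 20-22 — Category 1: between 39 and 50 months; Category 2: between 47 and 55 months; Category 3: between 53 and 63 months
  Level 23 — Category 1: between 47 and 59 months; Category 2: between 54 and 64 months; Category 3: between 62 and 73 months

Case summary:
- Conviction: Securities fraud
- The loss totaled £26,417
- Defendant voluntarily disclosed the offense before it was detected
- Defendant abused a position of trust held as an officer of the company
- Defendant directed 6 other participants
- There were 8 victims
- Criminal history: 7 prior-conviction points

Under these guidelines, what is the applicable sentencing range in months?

Base offense level for securities fraud: 10.
R1 applies: 10 − 1 = 9.
R2 applies: 9 + 1 = 10.
R3 applies (level before this adjustment is 10 ≥ 10, so +3): 10 + 3 = 13.
R4 applies (level before this adjustment is 13 ≥ 12, so +3): 13 + 3 = 16.
R5 applies: 16 + 4 = 20.
Final offense level: 20.
Criminal history: 7 prior points → Category 2 (5-10).
Level 20 falls in the 20-22 band.
Grid: Level 20-22 × Category 2 = 47-55 months.

47-55 months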